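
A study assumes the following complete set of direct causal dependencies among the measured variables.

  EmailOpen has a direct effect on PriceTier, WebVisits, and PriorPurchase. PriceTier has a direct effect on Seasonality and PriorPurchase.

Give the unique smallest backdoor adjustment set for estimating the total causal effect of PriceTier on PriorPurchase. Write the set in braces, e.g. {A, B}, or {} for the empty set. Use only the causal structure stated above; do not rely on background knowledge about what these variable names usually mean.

Variables eligible for adjustment (non-descendants of PriceTier, excluding PriceTier and PriorPurchase): {EmailOpen, WebVisits}.
Backdoor paths from PriceTier to PriorPurchase:
  P1: PriceTier <- EmailOpen -> PriorPurchase
The empty set is not sufficient: P1 (PriceTier <- EmailOpen -> PriorPurchase) has no collider blocking it and no conditioned non-collider, so it is open.
Try {EmailOpen}:
  P1: blocked at fork node EmailOpen ∈ conditioning set.
{EmailOpen} contains no descendant of PriceTier and blocks every backdoor path.
No other singleton works — e.g. {WebVisits} leaves P1 open — so {EmailOpen} is the unique smallest valid adjustment set.

{EmailOpen}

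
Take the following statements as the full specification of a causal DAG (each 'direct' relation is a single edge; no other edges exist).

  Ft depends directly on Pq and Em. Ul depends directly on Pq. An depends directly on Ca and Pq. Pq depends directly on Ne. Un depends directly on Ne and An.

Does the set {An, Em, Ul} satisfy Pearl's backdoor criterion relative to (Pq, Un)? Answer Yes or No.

Backdoor paths from Pq to Un (paths whose first edge points into Pq):
  P1: Pq <- Ne -> Un
Condition 1 (no descendant of Pq in the set): FAILS — An and Ul are descendants of Pq.
Condition 2 (every backdoor path blocked by {An, Em, Ul}):
  P1: open — no interior node is in the conditioning set.
{An, Em, Ul} does not satisfy the backdoor criterion.

No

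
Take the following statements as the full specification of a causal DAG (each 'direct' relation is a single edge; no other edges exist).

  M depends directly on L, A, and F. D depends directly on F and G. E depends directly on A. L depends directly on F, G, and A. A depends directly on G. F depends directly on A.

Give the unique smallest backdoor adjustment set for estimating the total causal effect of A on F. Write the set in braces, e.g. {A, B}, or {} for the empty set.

{}

Variables eligible for adjustment (non-descendants of A, excluding A and F): {G}.
Backdoor paths from A to F:
  P1: A <- G -> L <- F
  P2: A <- G -> L -> M <- F
  P3: A <- G -> D <- F
Each backdoor path contains an unconditioned collider, so every path is already blocked with the empty conditioning set:
  P1: blocked at collider L (neither it nor any descendant is in the conditioning set).
  P2: blocked at collider M (neither it nor any descendant is in the conditioning set).
  P3: blocked at collider D (neither it nor any descendant is in the conditioning set).
The empty set is therefore the unique smallest valid set.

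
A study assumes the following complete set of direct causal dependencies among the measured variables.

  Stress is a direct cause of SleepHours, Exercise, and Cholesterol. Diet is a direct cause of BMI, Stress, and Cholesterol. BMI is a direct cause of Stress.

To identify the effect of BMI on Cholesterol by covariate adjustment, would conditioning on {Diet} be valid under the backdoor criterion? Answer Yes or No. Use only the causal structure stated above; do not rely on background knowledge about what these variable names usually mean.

Backdoor paths from BMI to Cholesterol (paths whose first edge points into BMI):
  P1: BMI <- Diet -> Stress -> Cholesterol
  P2: BMI <- Diet -> Cholesterol
Condition 1 (no descendant of BMI in the set): holds — descendants of BMI are {Cholesterol, Exercise, SleepHours, Stress}; none are in {Diet}.
Condition 2 (every backdoor path blocked by {Diet}):
  P1: blocked at fork node Diet ∈ conditioning set.
  P2: blocked at fork node Diet ∈ conditioning set.
{Diet} satisfies the backdoor criterion.

Yes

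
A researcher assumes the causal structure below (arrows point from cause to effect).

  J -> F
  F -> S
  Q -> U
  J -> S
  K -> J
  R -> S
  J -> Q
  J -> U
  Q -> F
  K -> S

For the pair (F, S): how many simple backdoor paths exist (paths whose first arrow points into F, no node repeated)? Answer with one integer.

6

A backdoor path from F to S is any simple undirected path whose first edge points into F (i.e. leaves F via a parent).
Parents of F: {J, Q}.
Enumerating:
  P1: F <- J <- K -> S
  P2: F <- J -> S
  P3: F <- Q <- J <- K -> S
  P4: F <- Q <- J -> S
  P5: F <- Q -> U <- J <- K -> S
  P6: F <- Q -> U <- J -> S
That exhausts the simple backdoor paths. Count: 6.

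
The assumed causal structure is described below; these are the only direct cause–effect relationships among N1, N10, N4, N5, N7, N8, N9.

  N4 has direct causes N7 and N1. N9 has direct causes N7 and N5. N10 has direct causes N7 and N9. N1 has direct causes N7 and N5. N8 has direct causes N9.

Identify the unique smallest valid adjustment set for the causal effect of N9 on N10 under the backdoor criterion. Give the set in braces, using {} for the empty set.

Variables eligible for adjustment (non-descendants of N9, excluding N9 and N10): {N1, N4, N5, N7}.
Backdoor paths from N9 to N10:
  P1: N9 <- N5 -> N1 <- N7 -> N10
  P2: N9 <- N5 -> N1 -> N4 <- N7 -> N10
  P3: N9 <- N7 -> N10
The empty set is not sufficient: P3 (N9 <- N7 -> N10) has no collider blocking it and no conditioned non-collider, so it is open.
Try {N7}:
  P1: blocked at collider N1 (neither it nor any descendant is in the conditioning set).
  P2: blocked at collider N4 (neither it nor any descendant is in the conditioning set).
  P3: blocked at fork node N7 ∈ conditioning set.
{N7} contains no descendant of N9 and blocks every backdoor path.
No other singleton works — e.g. {N5} leaves P3 open — so {N7} is the unique smallest valid adjustment set.

{N7}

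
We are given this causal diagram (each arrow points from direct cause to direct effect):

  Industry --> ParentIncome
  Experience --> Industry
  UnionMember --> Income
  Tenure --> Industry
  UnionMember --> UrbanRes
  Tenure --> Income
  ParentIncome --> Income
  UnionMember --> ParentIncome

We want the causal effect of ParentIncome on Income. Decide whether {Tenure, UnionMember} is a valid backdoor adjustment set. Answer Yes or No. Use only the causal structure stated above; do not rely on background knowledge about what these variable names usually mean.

Backdoor paths from ParentIncome to Income (paths whose first edge points into ParentIncome):
  P1: ParentIncome <- Industry <- Tenure -> Income
  P2: ParentIncome <- UnionMember -> Income
Condition 1 (no descendant of ParentIncome in the set): holds — descendants of ParentIncome are {Income}; none are in {Tenure, UnionMember}.
Condition 2 (every backdoor path blocked by {Tenure, UnionMember}):
  P1: blocked at fork node Tenure ∈ conditioning set.
  P2: blocked at fork node UnionMember ∈ conditioning set.
{Tenure, UnionMember} satisfies the backdoor criterion.

Yes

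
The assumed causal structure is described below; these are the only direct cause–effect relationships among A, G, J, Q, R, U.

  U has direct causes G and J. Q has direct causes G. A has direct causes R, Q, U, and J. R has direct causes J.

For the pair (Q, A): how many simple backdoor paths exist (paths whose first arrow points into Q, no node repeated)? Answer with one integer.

A backdoor path from Q to A is any simple undirected path whose first edge points into Q (i.e. leaves Q via a parent).
Parents of Q: {G}.
Enumerating:
  P1: Q <- G -> U <- J -> R -> A
  P2: Q <- G -> U <- J -> A
  P3: Q <- G -> U -> A
That exhausts the simple backdoor paths. Count: 3.

3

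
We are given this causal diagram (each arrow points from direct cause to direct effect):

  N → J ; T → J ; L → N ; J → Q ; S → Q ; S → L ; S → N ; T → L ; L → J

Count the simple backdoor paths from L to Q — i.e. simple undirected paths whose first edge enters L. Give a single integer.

A backdoor path from L to Q is any simple undirected path whose first edge points into L (i.e. leaves L via a parent).
Parents of L: {S, T}.
Enumerating:
  P1: L <- T -> J <- N <- S -> Q
  P2: L <- T -> J -> Q
  P3: L <- S -> N -> J -> Q
  P4: L <- S -> Q
That exhausts the simple backdoor paths. Count: 4.

4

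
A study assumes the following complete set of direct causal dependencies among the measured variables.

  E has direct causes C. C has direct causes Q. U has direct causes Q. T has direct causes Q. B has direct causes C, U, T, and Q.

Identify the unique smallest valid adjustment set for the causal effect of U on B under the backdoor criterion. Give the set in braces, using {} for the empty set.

{Q}

Variables eligible for adjustment (non-descendants of U, excluding U and B): {C, E, Q, T}.
Backdoor paths from U to B:
  P1: U <- Q -> T -> B
  P2: U <- Q -> C -> B
  P3: U <- Q -> B
The empty set is not sufficient: P1 (U <- Q -> T -> B) has no collider blocking it and no conditioned non-collider, so it is open.
Try {Q}:
  P1: blocked at fork node Q ∈ conditioning set.
  P2: blocked at fork node Q ∈ conditioning set.
  P3: blocked at fork node Q ∈ conditioning set.
{Q} contains no descendant of U and blocks every backdoor path.
No other singleton works — e.g. {T} leaves P2 open — so {Q} is the unique smallest valid adjustment set.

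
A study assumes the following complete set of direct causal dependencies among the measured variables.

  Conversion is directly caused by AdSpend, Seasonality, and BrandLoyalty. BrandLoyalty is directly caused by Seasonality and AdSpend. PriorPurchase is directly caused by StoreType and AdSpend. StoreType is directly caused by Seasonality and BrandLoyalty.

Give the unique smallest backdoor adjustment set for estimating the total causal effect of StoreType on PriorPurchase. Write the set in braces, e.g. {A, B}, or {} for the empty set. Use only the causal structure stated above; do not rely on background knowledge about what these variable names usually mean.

{AdSpend}

Variables eligible for adjustment (non-descendants of StoreType, excluding StoreType and PriorPurchase): {AdSpend, BrandLoyalty, Conversion, Seasonality}.
Backdoor paths from StoreType to PriorPurchase:
  P1: StoreType <- Seasonality -> BrandLoyalty <- AdSpend -> PriorPurchase
  P2: StoreType <- Seasonality -> BrandLoyalty -> Conversion <- AdSpend -> PriorPurchase
  P3: StoreType <- Seasonality -> Conversion <- AdSpend -> PriorPurchase
  P4: StoreType <- Seasonality -> Conversion <- BrandLoyalty <- AdSpend -> PriorPurchase
  P5: StoreType <- BrandLoyalty <- AdSpend -> PriorPurchase
  P6: StoreType <- BrandLoyalty <- Seasonality -> Conversion <- AdSpend -> PriorPurchase
  P7: StoreType <- BrandLoyalty -> Conversion <- AdSpend -> PriorPurchase
The empty set is not sufficient: P5 (StoreType <- BrandLoyalty <- AdSpend -> PriorPurchase) has no collider blocking it and no conditioned non-collider, so it is open.
Try {AdSpend}:
  P1: blocked at collider BrandLoyalty (neither it nor any descendant is in the conditioning set).
  P2: blocked at collider Conversion (neither it nor any descendant is in the conditioning set).
  P3: blocked at collider Conversion (neither it nor any descendant is in the conditioning set).
  P4: blocked at collider Conversion (neither it nor any descendant is in the conditioning set).
  P5: blocked at fork node AdSpend ∈ conditioning set.
  P6: blocked at collider Conversion (neither it nor any descendant is in the conditioning set).
  P7: blocked at collider Conversion (neither it nor any descendant is in the conditioning set).
{AdSpend} contains no descendant of StoreType and blocks every backdoor path.
No other singleton works — e.g. {Seasonality} leaves P5 open — so {AdSpend} is the unique smallest valid adjustment set.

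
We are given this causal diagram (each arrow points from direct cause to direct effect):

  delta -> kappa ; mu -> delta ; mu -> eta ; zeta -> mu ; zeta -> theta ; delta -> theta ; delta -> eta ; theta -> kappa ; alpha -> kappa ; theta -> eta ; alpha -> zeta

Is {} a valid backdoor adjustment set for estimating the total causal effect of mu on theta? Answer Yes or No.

Backdoor paths from mu to theta (paths whose first edge points into mu):
  P1: mu <- zeta <- alpha -> kappa <- delta -> theta
  P2: mu <- zeta <- alpha -> kappa <- delta -> eta <- theta
  P3: mu <- zeta <- alpha -> kappa <- theta
  P4: mu <- zeta -> theta
Condition 1 (no descendant of mu in the set): holds — descendants of mu are {delta, eta, kappa, theta}; none are in {}.
Condition 2 (every backdoor path blocked by {}):
  P1: blocked at collider kappa (neither it nor any descendant is in the conditioning set).
  P2: blocked at collider kappa (neither it nor any descendant is in the conditioning set).
  P3: blocked at collider kappa (neither it nor any descendant is in the conditioning set).
  P4: open — no interior node is in the conditioning set.
{} does not satisfy the backdoor criterion.

No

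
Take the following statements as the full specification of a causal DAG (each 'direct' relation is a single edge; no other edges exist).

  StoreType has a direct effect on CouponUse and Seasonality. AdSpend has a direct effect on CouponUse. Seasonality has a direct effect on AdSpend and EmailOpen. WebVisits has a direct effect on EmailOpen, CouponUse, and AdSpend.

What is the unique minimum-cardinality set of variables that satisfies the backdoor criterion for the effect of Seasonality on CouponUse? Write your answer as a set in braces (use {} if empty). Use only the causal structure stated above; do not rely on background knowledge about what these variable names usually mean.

{StoreType}

Variables eligible for adjustment (non-descendants of Seasonality, excluding Seasonality and CouponUse): {StoreType, WebVisits}.
Backdoor paths from Seasonality to CouponUse:
  P1: Seasonality <- StoreType -> CouponUse
The empty set is not sufficient: P1 (Seasonality <- StoreType -> CouponUse) has no collider blocking it and no conditioned non-collider, so it is open.
Try {StoreType}:
  P1: blocked at fork node StoreType ∈ conditioning set.
{StoreType} contains no descendant of Seasonality and blocks every backdoor path.
No other singleton works — e.g. {WebVisits} leaves P1 open — so {StoreType} is the unique smallest valid adjustment set.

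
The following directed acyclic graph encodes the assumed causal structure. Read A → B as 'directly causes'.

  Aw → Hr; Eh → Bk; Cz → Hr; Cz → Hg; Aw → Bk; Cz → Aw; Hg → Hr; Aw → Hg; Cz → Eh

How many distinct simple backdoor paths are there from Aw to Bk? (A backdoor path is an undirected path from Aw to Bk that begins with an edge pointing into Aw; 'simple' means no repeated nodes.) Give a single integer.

A backdoor path from Aw to Bk is any simple undirected path whose first edge points into Aw (i.e. leaves Aw via a parent).
Parents of Aw: {Cz}.
Enumerating:
  P1: Aw <- Cz -> Eh -> Bk
That exhausts the simple backdoor paths. Count: 1.

1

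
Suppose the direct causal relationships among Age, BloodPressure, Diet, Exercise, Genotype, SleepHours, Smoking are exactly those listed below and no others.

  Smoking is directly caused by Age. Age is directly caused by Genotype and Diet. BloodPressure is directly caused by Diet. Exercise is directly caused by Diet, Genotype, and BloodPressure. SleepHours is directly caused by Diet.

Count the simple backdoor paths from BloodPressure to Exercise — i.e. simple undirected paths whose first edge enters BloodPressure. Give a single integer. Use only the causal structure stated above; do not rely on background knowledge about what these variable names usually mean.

A backdoor path from BloodPressure to Exercise is any simple undirected path whose first edge points into BloodPressure (i.e. leaves BloodPressure via a parent).
Parents of BloodPressure: {Diet}.
Enumerating:
  P1: BloodPressure <- Diet -> Age <- Genotype -> Exercise
  P2: BloodPressure <- Diet -> Exercise
That exhausts the simple backdoor paths. Count: 2.

2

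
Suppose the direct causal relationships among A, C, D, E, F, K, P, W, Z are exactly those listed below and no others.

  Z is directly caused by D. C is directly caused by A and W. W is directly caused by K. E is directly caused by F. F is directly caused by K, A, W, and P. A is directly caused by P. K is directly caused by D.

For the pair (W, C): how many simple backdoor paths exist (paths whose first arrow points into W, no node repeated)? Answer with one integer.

2

A backdoor path from W to C is any simple undirected path whose first edge points into W (i.e. leaves W via a parent).
Parents of W: {K}.
Enumerating:
  P1: W <- K -> F <- P -> A -> C
  P2: W <- K -> F <- A -> C
That exhausts the simple backdoor paths. Count: 2.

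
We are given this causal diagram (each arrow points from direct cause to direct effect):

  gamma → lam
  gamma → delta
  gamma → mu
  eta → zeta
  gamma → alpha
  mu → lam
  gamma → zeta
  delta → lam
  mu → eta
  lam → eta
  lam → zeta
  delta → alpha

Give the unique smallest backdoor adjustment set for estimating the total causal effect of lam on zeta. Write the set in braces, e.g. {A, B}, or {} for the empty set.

Variables eligible for adjustment (non-descendants of lam, excluding lam and zeta): {alpha, delta, gamma, mu}.
Backdoor paths from lam to zeta:
  P1: lam <- gamma -> mu -> eta -> zeta
  P2: lam <- gamma -> zeta
  P3: lam <- mu <- gamma -> zeta
  P4: lam <- mu -> eta -> zeta
  P5: lam <- delta <- gamma -> mu -> eta -> zeta
  P6: lam <- delta <- gamma -> zeta
  P7: lam <- delta -> alpha <- gamma -> mu -> eta -> zeta
  P8: lam <- delta -> alpha <- gamma -> zeta
The empty set is not sufficient: P1 (lam <- gamma -> mu -> eta -> zeta) has no collider blocking it and no conditioned non-collider, so it is open.
Try {gamma, mu}:
  P1: blocked at fork node gamma ∈ conditioning set.
  P2: blocked at fork node gamma ∈ conditioning set.
  P3: blocked at chain node mu ∈ conditioning set.
  P4: blocked at fork node mu ∈ conditioning set.
  P5: blocked at fork node gamma ∈ conditioning set.
  P6: blocked at fork node gamma ∈ conditioning set.
  P7: blocked at collider alpha (neither it nor any descendant is in the conditioning set).
  P8: blocked at collider alpha (neither it nor any descendant is in the conditioning set).
{gamma, mu} contains no descendant of lam and blocks every backdoor path.
Every element of {gamma, mu} is needed (dropping gamma leaves P2 open; dropping mu leaves P4 open), so no proper subset is valid.
Among all size-2 subsets of the eligible variables, only {gamma, mu} blocks every backdoor path, so it is the unique smallest valid adjustment set.

{gamma, mu}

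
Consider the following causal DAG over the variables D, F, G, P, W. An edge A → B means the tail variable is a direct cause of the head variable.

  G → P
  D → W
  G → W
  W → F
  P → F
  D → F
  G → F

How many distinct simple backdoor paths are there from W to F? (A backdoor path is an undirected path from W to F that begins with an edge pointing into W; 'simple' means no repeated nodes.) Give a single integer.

A backdoor path from W to F is any simple undirected path whose first edge points into W (i.e. leaves W via a parent).
Parents of W: {D, G}.
Enumerating:
  P1: W <- G -> P -> F
  P2: W <- G -> F
  P3: W <- D -> F
That exhausts the simple backdoor paths. Count: 3.

3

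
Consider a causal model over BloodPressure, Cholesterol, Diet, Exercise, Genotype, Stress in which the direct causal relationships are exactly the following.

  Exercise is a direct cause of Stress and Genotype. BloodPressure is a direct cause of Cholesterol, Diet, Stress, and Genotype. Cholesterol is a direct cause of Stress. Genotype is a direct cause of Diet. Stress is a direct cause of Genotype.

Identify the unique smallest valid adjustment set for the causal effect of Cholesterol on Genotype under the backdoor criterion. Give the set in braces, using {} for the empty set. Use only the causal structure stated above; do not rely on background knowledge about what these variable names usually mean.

{BloodPressure}

Variables eligible for adjustment (non-descendants of Cholesterol, excluding Cholesterol and Genotype): {BloodPressure, Exercise}.
Backdoor paths from Cholesterol to Genotype:
  P1: Cholesterol <- BloodPressure -> Stress <- Exercise -> Genotype
  P2: Cholesterol <- BloodPressure -> Stress -> Genotype
  P3: Cholesterol <- BloodPressure -> Genotype
  P4: Cholesterol <- BloodPressure -> Diet <- Genotype
The empty set is not sufficient: P2 (Cholesterol <- BloodPressure -> Stress -> Genotype) has no collider blocking it and no conditioned non-collider, so it is open.
Try {BloodPressure}:
  P1: blocked at fork node BloodPressure ∈ conditioning set.
  P2: blocked at fork node BloodPressure ∈ conditioning set.
  P3: blocked at fork node BloodPressure ∈ conditioning set.
  P4: blocked at fork node BloodPressure ∈ conditioning set.
{BloodPressure} contains no descendant of Cholesterol and blocks every backdoor path.
No other singleton works — e.g. {Exercise} leaves P2 open — so {BloodPressure} is the unique smallest valid adjustment set.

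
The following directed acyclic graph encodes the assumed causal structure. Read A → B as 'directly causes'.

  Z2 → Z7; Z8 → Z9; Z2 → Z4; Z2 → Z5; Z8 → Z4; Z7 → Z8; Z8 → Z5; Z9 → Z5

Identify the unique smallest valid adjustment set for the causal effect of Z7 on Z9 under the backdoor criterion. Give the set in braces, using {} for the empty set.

Variables eligible for adjustment (non-descendants of Z7, excluding Z7 and Z9): {Z2}.
Backdoor paths from Z7 to Z9:
  P1: Z7 <- Z2 -> Z4 <- Z8 -> Z9
  P2: Z7 <- Z2 -> Z4 <- Z8 -> Z5 <- Z9
  P3: Z7 <- Z2 -> Z5 <- Z8 -> Z9
  P4: Z7 <- Z2 -> Z5 <- Z9
Each backdoor path contains an unconditioned collider, so every path is already blocked with the empty conditioning set:
  P1: blocked at collider Z4 (neither it nor any descendant is in the conditioning set).
  P2: blocked at collider Z4 (neither it nor any descendant is in the conditioning set).
  P3: blocked at collider Z5 (neither it nor any descendant is in the conditioning set).
  P4: blocked at collider Z5 (neither it nor any descendant is in the conditioning set).
The empty set is therefore the unique smallest valid set.

{}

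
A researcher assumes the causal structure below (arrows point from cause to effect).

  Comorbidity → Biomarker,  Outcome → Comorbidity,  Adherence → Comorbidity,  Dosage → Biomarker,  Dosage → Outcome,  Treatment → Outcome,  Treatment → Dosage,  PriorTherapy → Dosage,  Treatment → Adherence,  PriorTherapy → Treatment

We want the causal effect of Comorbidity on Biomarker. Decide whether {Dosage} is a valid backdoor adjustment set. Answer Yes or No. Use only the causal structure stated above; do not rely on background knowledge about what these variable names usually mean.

Yes

Backdoor paths from Comorbidity to Biomarker (paths whose first edge points into Comorbidity):
  P1: Comorbidity <- Adherence <- Treatment <- PriorTherapy -> Dosage -> Biomarker
  P2: Comorbidity <- Adherence <- Treatment -> Dosage -> Biomarker
  P3: Comorbidity <- Adherence <- Treatment -> Outcome <- Dosage -> Biomarker
  P4: Comorbidity <- Outcome <- Treatment <- PriorTherapy -> Dosage -> Biomarker
  P5: Comorbidity <- Outcome <- Treatment -> Dosage -> Biomarker
  P6: Comorbidity <- Outcome <- Dosage -> Biomarker
Condition 1 (no descendant of Comorbidity in the set): holds — descendants of Comorbidity are {Biomarker}; none are in {Dosage}.
Condition 2 (every backdoor path blocked by {Dosage}):
  P1: blocked at chain node Dosage ∈ conditioning set.
  P2: blocked at chain node Dosage ∈ conditioning set.
  P3: blocked at collider Outcome (neither it nor any descendant is in the conditioning set).
  P4: blocked at chain node Dosage ∈ conditioning set.
  P5: blocked at chain node Dosage ∈ conditioning set.
  P6: blocked at fork node Dosage ∈ conditioning set.
{Dosage} satisfies the backdoor criterion.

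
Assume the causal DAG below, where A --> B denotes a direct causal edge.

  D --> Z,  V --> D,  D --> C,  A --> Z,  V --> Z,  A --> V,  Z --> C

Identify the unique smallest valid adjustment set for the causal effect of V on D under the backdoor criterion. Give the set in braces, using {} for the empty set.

{}

Variables eligible for adjustment (non-descendants of V, excluding V and D): {A}.
Backdoor paths from V to D:
  P1: V <- A -> Z <- D
  P2: V <- A -> Z -> C <- D
Each backdoor path contains an unconditioned collider, so every path is already blocked with the empty conditioning set:
  P1: blocked at collider Z (neither it nor any descendant is in the conditioning set).
  P2: blocked at collider C (neither it nor any descendant is in the conditioning set).
The empty set is therefore the unique smallest valid set.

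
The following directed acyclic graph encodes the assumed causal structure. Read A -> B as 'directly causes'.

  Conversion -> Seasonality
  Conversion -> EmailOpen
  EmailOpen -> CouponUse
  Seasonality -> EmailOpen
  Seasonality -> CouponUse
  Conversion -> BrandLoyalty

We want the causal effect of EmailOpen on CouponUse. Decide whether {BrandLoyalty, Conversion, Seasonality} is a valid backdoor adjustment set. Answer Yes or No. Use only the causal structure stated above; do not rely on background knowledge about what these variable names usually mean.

Backdoor paths from EmailOpen to CouponUse (paths whose first edge points into EmailOpen):
  P1: EmailOpen <- Conversion -> Seasonality -> CouponUse
  P2: EmailOpen <- Seasonality -> CouponUse
Condition 1 (no descendant of EmailOpen in the set): holds — descendants of EmailOpen are {CouponUse}; none are in {BrandLoyalty, Conversion, Seasonality}.
Condition 2 (every backdoor path blocked by {BrandLoyalty, Conversion, Seasonality}):
  P1: blocked at fork node Conversion ∈ conditioning set.
  P2: blocked at fork node Seasonality ∈ conditioning set.
{BrandLoyalty, Conversion, Seasonality} satisfies the backdoor criterion.

Yes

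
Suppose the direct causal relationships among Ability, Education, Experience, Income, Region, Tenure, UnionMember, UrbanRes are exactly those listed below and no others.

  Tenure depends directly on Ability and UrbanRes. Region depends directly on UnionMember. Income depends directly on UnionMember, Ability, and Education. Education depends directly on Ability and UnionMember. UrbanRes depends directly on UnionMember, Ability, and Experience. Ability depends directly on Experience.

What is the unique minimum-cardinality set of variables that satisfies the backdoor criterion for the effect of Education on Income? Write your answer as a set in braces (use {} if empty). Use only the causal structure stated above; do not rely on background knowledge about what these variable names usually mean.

Variables eligible for adjustment (non-descendants of Education, excluding Education and Income): {Ability, Experience, Region, Tenure, UnionMember, UrbanRes}.
Backdoor paths from Education to Income:
  P1: Education <- UnionMember -> Income
  P2: Education <- UnionMember -> UrbanRes <- Experience -> Ability -> Income
  P3: Education <- UnionMember -> UrbanRes <- Ability -> Income
  P4: Education <- UnionMember -> UrbanRes -> Tenure <- Ability -> Income
  P5: Education <- Ability <- Experience -> UrbanRes <- UnionMember -> Income
  P6: Education <- Ability -> Income
  P7: Education <- Ability -> UrbanRes <- UnionMember -> Income
  P8: Education <- Ability -> Tenure <- UrbanRes <- UnionMember -> Income
The empty set is not sufficient: P1 (Education <- UnionMember -> Income) has no collider blocking it and no conditioned non-collider, so it is open.
Try {Ability, UnionMember}:
  P1: blocked at fork node UnionMember ∈ conditioning set.
  P2: blocked at fork node UnionMember ∈ conditioning set.
  P3: blocked at fork node UnionMember ∈ conditioning set.
  P4: blocked at fork node UnionMember ∈ conditioning set.
  P5: blocked at chain node Ability ∈ conditioning set.
  P6: blocked at fork node Ability ∈ conditioning set.
  P7: blocked at fork node Ability ∈ conditioning set.
  P8: blocked at fork node Ability ∈ conditioning set.
{Ability, UnionMember} contains no descendant of Education and blocks every backdoor path.
Every element of {Ability, UnionMember} is needed (dropping Ability leaves P6 open; dropping UnionMember leaves P1 open), so no proper subset is valid.
Among all size-2 subsets of the eligible variables, only {Ability, UnionMember} blocks every backdoor path, so it is the unique smallest valid adjustment set.

{Ability, UnionMember}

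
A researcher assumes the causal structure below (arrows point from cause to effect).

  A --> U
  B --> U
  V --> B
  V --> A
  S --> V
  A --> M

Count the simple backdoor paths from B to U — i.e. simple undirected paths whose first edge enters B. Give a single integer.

A backdoor path from B to U is any simple undirected path whose first edge points into B (i.e. leaves B via a parent).
Parents of B: {V}.
Enumerating:
  P1: B <- V -> A -> U
That exhausts the simple backdoor paths. Count: 1.

1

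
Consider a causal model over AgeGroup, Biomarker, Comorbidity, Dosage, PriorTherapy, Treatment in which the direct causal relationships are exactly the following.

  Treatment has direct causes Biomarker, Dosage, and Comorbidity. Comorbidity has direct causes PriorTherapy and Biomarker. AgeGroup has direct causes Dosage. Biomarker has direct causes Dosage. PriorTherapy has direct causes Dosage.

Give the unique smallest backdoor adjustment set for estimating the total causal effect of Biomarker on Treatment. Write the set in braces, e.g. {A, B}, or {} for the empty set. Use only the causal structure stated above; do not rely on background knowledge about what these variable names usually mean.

{Dosage}

Variables eligible for adjustment (non-descendants of Biomarker, excluding Biomarker and Treatment): {AgeGroup, Dosage, PriorTherapy}.
Backdoor paths from Biomarker to Treatment:
  P1: Biomarker <- Dosage -> PriorTherapy -> Comorbidity -> Treatment
  P2: Biomarker <- Dosage -> Treatment
The empty set is not sufficient: P1 (Biomarker <- Dosage -> PriorTherapy -> Comorbidity -> Treatment) has no collider blocking it and no conditioned non-collider, so it is open.
Try {Dosage}:
  P1: blocked at fork node Dosage ∈ conditioning set.
  P2: blocked at fork node Dosage ∈ conditioning set.
{Dosage} contains no descendant of Biomarker and blocks every backdoor path.
No other singleton works — e.g. {PriorTherapy} leaves P2 open — so {Dosage} is the unique smallest valid adjustment set.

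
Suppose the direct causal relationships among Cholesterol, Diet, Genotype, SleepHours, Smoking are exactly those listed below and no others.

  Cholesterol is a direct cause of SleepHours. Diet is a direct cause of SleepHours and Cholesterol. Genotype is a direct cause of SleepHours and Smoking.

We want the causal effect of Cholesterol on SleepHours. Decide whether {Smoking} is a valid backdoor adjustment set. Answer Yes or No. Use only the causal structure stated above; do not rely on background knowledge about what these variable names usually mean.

Backdoor paths from Cholesterol to SleepHours (paths whose first edge points into Cholesterol):
  P1: Cholesterol <- Diet -> SleepHours
Condition 1 (no descendant of Cholesterol in the set): holds — descendants of Cholesterol are {SleepHours}; none are in {Smoking}.
Condition 2 (every backdoor path blocked by {Smoking}):
  P1: open — no interior node is in the conditioning set.
{Smoking} does not satisfy the backdoor criterion.

No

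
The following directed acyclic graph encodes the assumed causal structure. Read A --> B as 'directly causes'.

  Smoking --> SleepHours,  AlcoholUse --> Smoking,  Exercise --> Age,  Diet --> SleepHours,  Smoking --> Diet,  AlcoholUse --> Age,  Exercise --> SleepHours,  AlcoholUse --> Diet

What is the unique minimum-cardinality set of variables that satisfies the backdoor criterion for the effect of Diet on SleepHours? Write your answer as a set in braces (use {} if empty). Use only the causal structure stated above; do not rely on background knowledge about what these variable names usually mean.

{Smoking}

Variables eligible for adjustment (non-descendants of Diet, excluding Diet and SleepHours): {Age, AlcoholUse, Exercise, Smoking}.
Backdoor paths from Diet to SleepHours:
  P1: Diet <- AlcoholUse -> Age <- Exercise -> SleepHours
  P2: Diet <- AlcoholUse -> Smoking -> SleepHours
  P3: Diet <- Smoking <- AlcoholUse -> Age <- Exercise -> SleepHours
  P4: Diet <- Smoking -> SleepHours
The empty set is not sufficient: P2 (Diet <- AlcoholUse -> Smoking -> SleepHours) has no collider blocking it and no conditioned non-collider, so it is open.
Try {Smoking}:
  P1: blocked at collider Age (neither it nor any descendant is in the conditioning set).
  P2: blocked at chain node Smoking ∈ conditioning set.
  P3: blocked at chain node Smoking ∈ conditioning set.
  P4: blocked at fork node Smoking ∈ conditioning set.
{Smoking} contains no descendant of Diet and blocks every backdoor path.
No other singleton works — e.g. {Exercise} leaves P2 open — so {Smoking} is the unique smallest valid adjustment set.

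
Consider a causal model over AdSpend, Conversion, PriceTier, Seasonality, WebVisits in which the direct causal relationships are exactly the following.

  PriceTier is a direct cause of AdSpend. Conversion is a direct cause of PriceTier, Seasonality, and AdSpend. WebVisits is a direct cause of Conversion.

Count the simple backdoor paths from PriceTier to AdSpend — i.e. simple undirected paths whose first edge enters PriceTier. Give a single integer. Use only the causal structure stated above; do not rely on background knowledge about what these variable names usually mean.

1

A backdoor path from PriceTier to AdSpend is any simple undirected path whose first edge points into PriceTier (i.e. leaves PriceTier via a parent).
Parents of PriceTier: {Conversion}.
Enumerating:
  P1: PriceTier <- Conversion -> AdSpend
That exhausts the simple backdoor paths. Count: 1.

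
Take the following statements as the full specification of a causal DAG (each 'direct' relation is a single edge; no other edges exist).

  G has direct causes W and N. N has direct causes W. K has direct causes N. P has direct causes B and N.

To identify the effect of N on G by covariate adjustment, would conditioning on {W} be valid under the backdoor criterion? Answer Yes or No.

Yes

Backdoor paths from N to G (paths whose first edge points into N):
  P1: N <- W -> G
Condition 1 (no descendant of N in the set): holds — descendants of N are {G, K, P}; none are in {W}.
Condition 2 (every backdoor path blocked by {W}):
  P1: blocked at fork node W ∈ conditioning set.
{W} satisfies the backdoor criterion.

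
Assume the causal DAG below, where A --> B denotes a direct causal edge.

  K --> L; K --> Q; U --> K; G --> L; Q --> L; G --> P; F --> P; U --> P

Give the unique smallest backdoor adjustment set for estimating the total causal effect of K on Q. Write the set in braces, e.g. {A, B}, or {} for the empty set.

{}

Variables eligible for adjustment (non-descendants of K, excluding K and Q): {F, G, P, U}.
Backdoor paths from K to Q:
  P1: K <- U -> P <- G -> L <- Q
Each backdoor path contains an unconditioned collider, so every path is already blocked with the empty conditioning set:
  P1: blocked at collider P (neither it nor any descendant is in the conditioning set).
The empty set is therefore the unique smallest valid set.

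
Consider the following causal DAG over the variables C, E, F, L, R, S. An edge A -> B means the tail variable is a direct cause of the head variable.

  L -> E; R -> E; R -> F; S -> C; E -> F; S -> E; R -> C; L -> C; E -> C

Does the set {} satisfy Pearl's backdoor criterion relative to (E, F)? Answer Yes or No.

No

Backdoor paths from E to F (paths whose first edge points into E):
  P1: E <- L -> C <- R -> F
  P2: E <- R -> F
  P3: E <- S -> C <- R -> F
Condition 1 (no descendant of E in the set): holds — descendants of E are {C, F}; none are in {}.
Condition 2 (every backdoor path blocked by {}):
  P1: blocked at collider C (neither it nor any descendant is in the conditioning set).
  P2: open — no interior node is in the conditioning set.
  P3: blocked at collider C (neither it nor any descendant is in the conditioning set).
{} does not satisfy the backdoor criterion.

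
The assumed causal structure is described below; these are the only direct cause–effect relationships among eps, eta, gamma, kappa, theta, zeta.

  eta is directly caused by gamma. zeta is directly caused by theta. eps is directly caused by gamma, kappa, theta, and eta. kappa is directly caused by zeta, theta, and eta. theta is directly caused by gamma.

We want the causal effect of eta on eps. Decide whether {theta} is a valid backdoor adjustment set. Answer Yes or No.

Backdoor paths from eta to eps (paths whose first edge points into eta):
  P1: eta <- gamma -> theta -> zeta -> kappa -> eps
  P2: eta <- gamma -> theta -> kappa -> eps
  P3: eta <- gamma -> theta -> eps
  P4: eta <- gamma -> eps
Condition 1 (no descendant of eta in the set): holds — descendants of eta are {eps, kappa}; none are in {theta}.
Condition 2 (every backdoor path blocked by {theta}):
  P1: blocked at chain node theta ∈ conditioning set.
  P2: blocked at chain node theta ∈ conditioning set.
  P3: blocked at chain node theta ∈ conditioning set.
  P4: open — no interior node is in the conditioning set.
{theta} does not satisfy the backdoor criterion.

No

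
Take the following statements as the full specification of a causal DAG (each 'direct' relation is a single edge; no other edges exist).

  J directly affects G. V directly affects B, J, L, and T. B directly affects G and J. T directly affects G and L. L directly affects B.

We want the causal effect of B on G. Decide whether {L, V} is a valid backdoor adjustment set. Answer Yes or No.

Backdoor paths from B to G (paths whose first edge points into B):
  P1: B <- V -> T -> G
  P2: B <- V -> L <- T -> G
  P3: B <- V -> J -> G
  P4: B <- L <- V -> T -> G
  P5: B <- L <- V -> J -> G
  P6: B <- L <- T <- V -> J -> G
  P7: B <- L <- T -> G
Condition 1 (no descendant of B in the set): holds — descendants of B are {G, J}; none are in {L, V}.
Condition 2 (every backdoor path blocked by {L, V}):
  P1: blocked at fork node V ∈ conditioning set.
  P2: blocked at fork node V ∈ conditioning set.
  P3: blocked at fork node V ∈ conditioning set.
  P4: blocked at chain node L ∈ conditioning set.
  P5: blocked at chain node L ∈ conditioning set.
  P6: blocked at chain node L ∈ conditioning set.
  P7: blocked at chain node L ∈ conditioning set.
{L, V} satisfies the backdoor criterion.

Yes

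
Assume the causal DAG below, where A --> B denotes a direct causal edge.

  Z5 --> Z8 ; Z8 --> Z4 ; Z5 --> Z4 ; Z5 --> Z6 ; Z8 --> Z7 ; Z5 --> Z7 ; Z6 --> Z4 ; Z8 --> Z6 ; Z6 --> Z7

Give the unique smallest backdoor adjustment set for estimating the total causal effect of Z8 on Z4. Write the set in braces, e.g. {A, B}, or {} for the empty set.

{Z5}

Variables eligible for adjustment (non-descendants of Z8, excluding Z8 and Z4): {Z5}.
Backdoor paths from Z8 to Z4:
  P1: Z8 <- Z5 -> Z6 -> Z4
  P2: Z8 <- Z5 -> Z4
  P3: Z8 <- Z5 -> Z7 <- Z6 -> Z4
The empty set is not sufficient: P1 (Z8 <- Z5 -> Z6 -> Z4) has no collider blocking it and no conditioned non-collider, so it is open.
Try {Z5}:
  P1: blocked at fork node Z5 ∈ conditioning set.
  P2: blocked at fork node Z5 ∈ conditioning set.
  P3: blocked at fork node Z5 ∈ conditioning set.
{Z5} contains no descendant of Z8 and blocks every backdoor path.
{Z5} is the unique smallest valid adjustment set.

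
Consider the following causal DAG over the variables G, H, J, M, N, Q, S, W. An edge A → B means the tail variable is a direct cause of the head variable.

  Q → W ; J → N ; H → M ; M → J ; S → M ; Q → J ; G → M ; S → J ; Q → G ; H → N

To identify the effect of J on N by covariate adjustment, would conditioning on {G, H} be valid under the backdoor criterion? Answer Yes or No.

Yes

Backdoor paths from J to N (paths whose first edge points into J):
  P1: J <- S -> M <- H -> N
  P2: J <- Q -> G -> M <- H -> N
  P3: J <- M <- H -> N
Condition 1 (no descendant of J in the set): holds — descendants of J are {N}; none are in {G, H}.
Condition 2 (every backdoor path blocked by {G, H}):
  P1: blocked at collider M (neither it nor any descendant is in the conditioning set).
  P2: blocked at chain node G ∈ conditioning set.
  P3: blocked at fork node H ∈ conditioning set.
{G, H} satisfies the backdoor criterion.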